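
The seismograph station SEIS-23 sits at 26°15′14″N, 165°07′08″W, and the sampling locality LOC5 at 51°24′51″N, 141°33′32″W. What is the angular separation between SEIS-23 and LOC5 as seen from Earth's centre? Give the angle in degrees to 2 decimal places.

SEIS-23: φ = +26.25389°, λ = -165.11889°
LOC5: φ = +51.41417°, λ = -141.55889°
Δφ = 25.1603°,  Δλ = 23.5600°
a = sin²(Δφ/2) + cos φ₁ cos φ₂ sin²(Δλ/2) = 0.070752
c = 2·arcsin(√a) = 0.538467 rad = 30.8519°

30.85°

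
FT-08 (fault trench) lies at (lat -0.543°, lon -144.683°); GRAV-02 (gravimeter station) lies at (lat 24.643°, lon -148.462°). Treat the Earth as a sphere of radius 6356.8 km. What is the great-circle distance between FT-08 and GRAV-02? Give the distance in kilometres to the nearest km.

2824 km

Δφ = 25.1860°,  Δλ = -3.7790°
a = sin²(Δφ/2) + cos φ₁ cos φ₂ sin²(Δλ/2) = 0.048523
c = 2·arcsin(√a) = 0.444200 rad = 25.4508°
d = R·c = 6356.8 × 0.444200 = 2823.7 km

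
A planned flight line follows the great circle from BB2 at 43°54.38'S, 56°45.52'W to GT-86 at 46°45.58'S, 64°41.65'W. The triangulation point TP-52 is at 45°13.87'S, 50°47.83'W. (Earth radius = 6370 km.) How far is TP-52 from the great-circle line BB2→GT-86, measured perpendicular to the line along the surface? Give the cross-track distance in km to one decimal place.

374.6 km

BB2: φ = -43.90633°, λ = -56.75867°
GT-86: φ = -46.75967°, λ = -64.69417°
TP-52: φ = -45.23117°, λ = -50.79717°
δ₁₃ = central angle BB2→TP-52 = 0.077625 rad  (haversine)
θ₁₃ = bearing BB2→TP-52 = 109.403°,  θ₁₂ = bearing BB2→GT-86 = 240.126°
dₓₜ = R·arcsin(sin δ₁₃ · sin(θ₁₃ − θ₁₂)) = 6370·arcsin(0.07755·sin(-130.723°)) = -374.589 km
|dₓₜ| = 374.589 km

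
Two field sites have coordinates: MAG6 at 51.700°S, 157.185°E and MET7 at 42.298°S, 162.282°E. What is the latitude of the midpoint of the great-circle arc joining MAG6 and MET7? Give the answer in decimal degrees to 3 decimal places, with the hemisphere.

47.027°S

Bx = cos φ₂ cos Δλ = 0.736730,  By = cos φ₂ sin Δλ = 0.065712
φₘ = atan2(sin φ₁ + sin φ₂, √((cos φ₁ + Bx)² + By²)) = -47.02706°
λₘ = λ₁ + atan2(By, cos φ₁ + Bx) = 159.95838°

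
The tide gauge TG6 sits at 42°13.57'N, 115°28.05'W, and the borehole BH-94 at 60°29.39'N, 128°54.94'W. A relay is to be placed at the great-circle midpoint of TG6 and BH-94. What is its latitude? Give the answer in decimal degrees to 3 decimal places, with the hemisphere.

51.543°N

TG6: φ = +42.22617°, λ = -115.46750°
BH-94: φ = +60.48983°, λ = -128.91567°
Bx = cos φ₂ cos Δλ = 0.479072,  By = cos φ₂ sin Δλ = -0.114557
φₘ = atan2(sin φ₁ + sin φ₂, √((cos φ₁ + Bx)² + By²)) = 51.54290°
λₘ = λ₁ + atan2(By, cos φ₁ + Bx) = -120.83367°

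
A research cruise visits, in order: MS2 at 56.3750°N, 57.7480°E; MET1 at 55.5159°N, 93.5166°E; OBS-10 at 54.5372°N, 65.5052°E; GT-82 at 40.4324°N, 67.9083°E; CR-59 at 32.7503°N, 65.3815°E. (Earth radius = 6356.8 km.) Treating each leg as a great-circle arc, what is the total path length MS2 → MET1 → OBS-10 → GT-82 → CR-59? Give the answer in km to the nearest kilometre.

6428 km

MS2→MET1: c = 0.345955 rad, d = 2199.17 km
MET1→OBS-10: c = 0.278845 rad, d = 1772.56 km
OBS-10→GT-82: c = 0.247764 rad, d = 1574.99 km
GT-82→CR-59: c = 0.138657 rad, d = 881.41 km
Total = 2199.17 + 1772.56 + 1574.99 + 881.41 = 6428.13 km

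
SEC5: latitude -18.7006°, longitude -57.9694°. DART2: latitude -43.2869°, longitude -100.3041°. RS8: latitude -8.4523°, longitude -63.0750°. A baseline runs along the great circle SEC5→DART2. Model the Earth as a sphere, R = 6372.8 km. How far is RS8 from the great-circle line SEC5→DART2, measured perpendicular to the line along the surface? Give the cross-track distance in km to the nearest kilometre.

1205 km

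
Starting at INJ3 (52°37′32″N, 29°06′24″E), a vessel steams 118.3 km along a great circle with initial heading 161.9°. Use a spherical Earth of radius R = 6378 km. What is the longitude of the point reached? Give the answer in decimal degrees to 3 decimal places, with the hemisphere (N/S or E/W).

29.638°E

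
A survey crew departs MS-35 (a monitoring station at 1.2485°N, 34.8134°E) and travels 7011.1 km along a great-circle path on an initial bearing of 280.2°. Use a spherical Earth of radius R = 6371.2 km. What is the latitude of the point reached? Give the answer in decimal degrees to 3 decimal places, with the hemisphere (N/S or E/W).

9.654°N

δ = d/R = 7011.1/6371.2 = 1.100436 rad
φ₂ = arcsin(sin φ₁ cos δ + cos φ₁ sin δ cos θ)
   = arcsin(0.02179·0.45321 + 0.99976·0.89141·0.17708) = 9.65363°
λ₂ = λ₁ + atan2(sin θ sin δ cos φ₁, cos δ − sin φ₁ sin φ₂) = -28.04964°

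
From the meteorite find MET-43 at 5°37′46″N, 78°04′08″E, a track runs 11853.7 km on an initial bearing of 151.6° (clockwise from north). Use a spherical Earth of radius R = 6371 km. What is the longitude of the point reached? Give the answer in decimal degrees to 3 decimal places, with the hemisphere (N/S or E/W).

MET-43: φ = +5.62944°, λ = +78.06889°
δ = d/R = 11853.7/6371 = 1.860571 rad
φ₂ = arcsin(sin φ₁ cos δ + cos φ₁ sin δ cos θ)
   = arcsin(0.09809·-0.28574 + 0.99518·0.95831·-0.87965) = -60.10474°
λ₂ = λ₁ + atan2(sin θ sin δ cos φ₁, cos δ − sin φ₁ sin φ₂) = -168.06399°

168.064°W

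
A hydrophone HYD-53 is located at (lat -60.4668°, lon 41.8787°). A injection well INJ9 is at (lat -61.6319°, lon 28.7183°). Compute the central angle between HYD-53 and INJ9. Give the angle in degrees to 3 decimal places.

6.464°

Δφ = -1.1651°,  Δλ = -13.1604°
a = sin²(Δφ/2) + cos φ₁ cos φ₂ sin²(Δλ/2) = 0.003179
c = 2·arcsin(√a) = 0.112824 rad = 6.4643°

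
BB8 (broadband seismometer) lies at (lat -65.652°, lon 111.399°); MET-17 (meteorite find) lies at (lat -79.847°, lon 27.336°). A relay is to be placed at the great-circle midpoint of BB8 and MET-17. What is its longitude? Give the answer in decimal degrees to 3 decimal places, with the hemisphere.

89.240°E

Bx = cos φ₂ cos Δλ = 0.018233,  By = cos φ₂ sin Δλ = -0.175332
φₘ = atan2(sin φ₁ + sin φ₂, √((cos φ₁ + Bx)² + By²)) = -76.22023°
λₘ = λ₁ + atan2(By, cos φ₁ + Bx) = 89.23968°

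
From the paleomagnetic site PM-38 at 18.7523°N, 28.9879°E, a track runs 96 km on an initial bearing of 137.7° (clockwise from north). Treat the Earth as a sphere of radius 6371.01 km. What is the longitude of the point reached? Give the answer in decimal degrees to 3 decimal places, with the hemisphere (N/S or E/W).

29.599°E

δ = d/R = 96/6371.01 = 0.015068 rad
φ₂ = arcsin(sin φ₁ cos δ + cos φ₁ sin δ cos θ)
   = arcsin(0.32148·0.99989 + 0.94692·0.01507·-0.73963) = 18.11276°
λ₂ = λ₁ + atan2(sin θ sin δ cos φ₁, cos δ − sin φ₁ sin φ₂) = 29.59923°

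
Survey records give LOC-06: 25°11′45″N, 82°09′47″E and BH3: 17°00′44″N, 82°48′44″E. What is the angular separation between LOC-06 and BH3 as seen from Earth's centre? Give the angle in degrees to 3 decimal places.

LOC-06: φ = +25.19583°, λ = +82.16306°
BH3: φ = +17.01222°, λ = +82.81222°
Δφ = -8.1836°,  Δλ = 0.6492°
a = sin²(Δφ/2) + cos φ₁ cos φ₂ sin²(Δλ/2) = 0.005119
c = 2·arcsin(√a) = 0.143221 rad = 8.2059°

8.206°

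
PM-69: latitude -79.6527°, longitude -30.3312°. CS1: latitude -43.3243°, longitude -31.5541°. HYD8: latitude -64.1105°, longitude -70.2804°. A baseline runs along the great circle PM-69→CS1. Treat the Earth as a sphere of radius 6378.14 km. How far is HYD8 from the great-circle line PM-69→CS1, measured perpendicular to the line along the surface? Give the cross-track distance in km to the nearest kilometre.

δ₁₃ = central angle PM-69→HYD8 = 0.332805 rad  (haversine)
θ₁₃ = bearing PM-69→HYD8 = 300.885°,  θ₁₂ = bearing PM-69→CS1 = 358.498°
dₓₜ = R·arcsin(sin δ₁₃ · sin(θ₁₃ − θ₁₂)) = 6378.14·arcsin(0.32670·sin(-57.613°)) = -1782.703 km
|dₓₜ| = 1782.703 km

1783 km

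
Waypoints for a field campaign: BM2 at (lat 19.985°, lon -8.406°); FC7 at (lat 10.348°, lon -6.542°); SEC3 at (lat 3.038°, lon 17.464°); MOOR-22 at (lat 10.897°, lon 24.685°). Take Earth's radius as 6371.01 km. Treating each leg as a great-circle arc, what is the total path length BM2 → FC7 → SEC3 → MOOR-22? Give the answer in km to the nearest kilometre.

5043 km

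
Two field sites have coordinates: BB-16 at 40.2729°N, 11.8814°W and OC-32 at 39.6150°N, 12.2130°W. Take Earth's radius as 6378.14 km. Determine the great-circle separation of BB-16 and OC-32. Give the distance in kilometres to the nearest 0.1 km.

78.5 km

Δφ = -0.6579°,  Δλ = -0.3316°
a = sin²(Δφ/2) + cos φ₁ cos φ₂ sin²(Δλ/2) = 0.000038
c = 2·arcsin(√a) = 0.012310 rad = 0.7053°
d = R·c = 6378.14 × 0.012310 = 78.5 km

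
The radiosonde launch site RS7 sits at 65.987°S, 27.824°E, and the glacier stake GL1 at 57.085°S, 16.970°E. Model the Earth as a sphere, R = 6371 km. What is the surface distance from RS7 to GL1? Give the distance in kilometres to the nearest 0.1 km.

Δφ = 8.9020°,  Δλ = -10.8540°
a = sin²(Δφ/2) + cos φ₁ cos φ₂ sin²(Δλ/2) = 0.008001
c = 2·arcsin(√a) = 0.179133 rad = 10.2636°
d = R·c = 6371 × 0.179133 = 1141.3 km

1141.3 km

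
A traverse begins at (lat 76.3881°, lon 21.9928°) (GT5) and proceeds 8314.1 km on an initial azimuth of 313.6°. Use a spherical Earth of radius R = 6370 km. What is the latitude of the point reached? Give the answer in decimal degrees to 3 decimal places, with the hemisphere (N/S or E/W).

δ = d/R = 8314.1/6370 = 1.305196 rad
φ₂ = arcsin(sin φ₁ cos δ + cos φ₁ sin δ cos θ)
   = arcsin(0.97191·0.26249 + 0.23534·0.96494·0.68962) = 24.31309°
λ₂ = λ₁ + atan2(sin θ sin δ cos φ₁, cos δ − sin φ₁ sin φ₂) = -107.94108°

24.313°N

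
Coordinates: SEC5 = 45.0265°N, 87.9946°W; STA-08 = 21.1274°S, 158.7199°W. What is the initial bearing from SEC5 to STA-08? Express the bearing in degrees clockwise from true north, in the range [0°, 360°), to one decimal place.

241.8°

Δλ = -70.7253°
y = sin Δλ · cos φ₂ = -0.880496
x = cos φ₁ sin φ₂ − sin φ₁ cos φ₂ cos Δλ = -0.472579
θ = atan2(y, x) = -118.2233° → 241.7767° (mod 360°)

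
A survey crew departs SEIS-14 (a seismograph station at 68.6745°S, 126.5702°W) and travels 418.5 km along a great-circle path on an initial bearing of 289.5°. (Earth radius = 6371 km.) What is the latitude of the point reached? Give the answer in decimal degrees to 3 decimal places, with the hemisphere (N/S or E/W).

δ = d/R = 418.5/6371 = 0.065688 rad
φ₂ = arcsin(sin φ₁ cos δ + cos φ₁ sin δ cos θ)
   = arcsin(-0.93153·0.99784 + 0.36367·0.06564·0.33381) = -67.15404°
λ₂ = λ₁ + atan2(sin θ sin δ cos φ₁, cos δ − sin φ₁ sin φ₂) = -135.74050°

67.154°S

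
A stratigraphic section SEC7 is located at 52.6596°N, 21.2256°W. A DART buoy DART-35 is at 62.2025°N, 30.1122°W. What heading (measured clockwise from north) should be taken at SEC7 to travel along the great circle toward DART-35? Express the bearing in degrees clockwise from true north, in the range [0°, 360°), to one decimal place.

Δλ = -8.8866°
y = sin Δλ · cos φ₂ = -0.072041
x = cos φ₁ sin φ₂ − sin φ₁ cos φ₂ cos Δλ = 0.170237
θ = atan2(y, x) = -22.9372° → 337.0628° (mod 360°)

337.1°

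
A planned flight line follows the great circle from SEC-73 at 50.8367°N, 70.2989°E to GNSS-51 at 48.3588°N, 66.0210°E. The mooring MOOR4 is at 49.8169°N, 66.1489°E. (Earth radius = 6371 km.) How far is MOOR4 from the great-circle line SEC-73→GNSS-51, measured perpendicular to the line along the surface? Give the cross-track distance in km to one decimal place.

111.5 km

δ₁₃ = central angle SEC-73→MOOR4 = 0.049539 rad  (haversine)
θ₁₃ = bearing SEC-73→MOOR4 = 250.553°,  θ₁₂ = bearing SEC-73→GNSS-51 = 229.859°
dₓₜ = R·arcsin(sin δ₁₃ · sin(θ₁₃ − θ₁₂)) = 6371·arcsin(0.04952·sin(20.695°)) = 111.495 km
|dₓₜ| = 111.495 km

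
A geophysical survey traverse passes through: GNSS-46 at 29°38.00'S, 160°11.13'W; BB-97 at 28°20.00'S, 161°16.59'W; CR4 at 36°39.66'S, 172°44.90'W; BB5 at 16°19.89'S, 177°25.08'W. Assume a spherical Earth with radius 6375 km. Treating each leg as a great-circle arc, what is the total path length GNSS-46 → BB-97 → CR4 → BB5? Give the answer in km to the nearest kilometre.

3906 km

GNSS-46: φ = -29.63333°, λ = -160.18550°
BB-97: φ = -28.33333°, λ = -161.27650°
CR4: φ = -36.66100°, λ = -172.74833°
BB5: φ = -16.33150°, λ = -177.41800°
GNSS-46→BB-97: c = 0.028147 rad, d = 179.43 km
BB-97→CR4: c = 0.222493 rad, d = 1418.40 km
CR4→BB5: c = 0.362100 rad, d = 2308.39 km
Total = 179.43 + 1418.40 + 2308.39 = 3906.22 km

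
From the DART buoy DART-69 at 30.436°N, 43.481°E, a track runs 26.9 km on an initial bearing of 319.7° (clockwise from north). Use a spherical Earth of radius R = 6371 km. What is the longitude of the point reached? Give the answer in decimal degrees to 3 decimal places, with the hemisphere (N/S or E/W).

δ = d/R = 26.9/6371 = 0.004222 rad
φ₂ = arcsin(sin φ₁ cos δ + cos φ₁ sin δ cos θ)
   = arcsin(0.50658·0.99999 + 0.86220·0.00422·0.76267) = 30.62038°
λ₂ = λ₁ + atan2(sin θ sin δ cos φ₁, cos δ − sin φ₁ sin φ₂) = 43.29918°

43.299°E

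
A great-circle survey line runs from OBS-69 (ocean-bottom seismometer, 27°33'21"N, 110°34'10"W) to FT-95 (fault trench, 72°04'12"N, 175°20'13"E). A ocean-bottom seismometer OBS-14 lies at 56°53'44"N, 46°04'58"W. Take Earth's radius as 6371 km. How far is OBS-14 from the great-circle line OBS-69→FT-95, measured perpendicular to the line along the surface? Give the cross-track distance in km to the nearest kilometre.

4777 km

OBS-69: φ = +27.55583°, λ = -110.56944°
FT-95: φ = +72.07000°, λ = +175.33694°
OBS-14: φ = +56.89556°, λ = -46.08278°
δ₁₃ = central angle OBS-69→OBS-14 = 0.932187 rad  (haversine)
θ₁₃ = bearing OBS-69→OBS-14 = 37.871°,  θ₁₂ = bearing OBS-69→FT-95 = 339.795°
dₓₜ = R·arcsin(sin δ₁₃ · sin(θ₁₃ − θ₁₂)) = 6371·arcsin(0.80293·sin(-301.924°)) = 4776.913 km
|dₓₜ| = 4776.913 km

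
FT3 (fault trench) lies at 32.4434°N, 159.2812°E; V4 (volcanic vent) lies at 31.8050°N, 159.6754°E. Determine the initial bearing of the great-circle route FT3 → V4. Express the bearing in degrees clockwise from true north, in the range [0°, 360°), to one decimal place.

152.3°

Δλ = 0.3942°
y = sin Δλ · cos φ₂ = 0.005847
x = cos φ₁ sin φ₂ − sin φ₁ cos φ₂ cos Δλ = -0.011131
θ = atan2(y, x) = 152.2880° → 152.2880° (mod 360°)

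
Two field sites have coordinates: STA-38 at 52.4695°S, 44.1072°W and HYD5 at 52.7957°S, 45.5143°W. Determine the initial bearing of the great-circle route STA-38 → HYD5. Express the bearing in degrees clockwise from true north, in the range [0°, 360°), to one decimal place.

248.5°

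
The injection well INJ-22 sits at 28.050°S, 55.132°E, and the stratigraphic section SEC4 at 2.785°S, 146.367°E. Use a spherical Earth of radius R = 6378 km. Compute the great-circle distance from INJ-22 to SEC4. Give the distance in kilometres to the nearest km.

9994 km

Δφ = 25.2650°,  Δλ = 91.2350°
a = sin²(Δφ/2) + cos φ₁ cos φ₂ sin²(Δλ/2) = 0.498075
c = 2·arcsin(√a) = 1.566947 rad = 89.7795°
d = R·c = 6378 × 1.566947 = 9994.0 km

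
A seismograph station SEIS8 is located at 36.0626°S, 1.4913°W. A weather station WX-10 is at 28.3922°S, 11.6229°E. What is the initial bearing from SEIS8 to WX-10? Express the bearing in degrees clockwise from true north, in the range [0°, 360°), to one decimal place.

Δλ = 13.1142°
y = sin Δλ · cos φ₂ = 0.199601
x = cos φ₁ sin φ₂ − sin φ₁ cos φ₂ cos Δλ = 0.119968
θ = atan2(y, x) = 58.9924° → 58.9924° (mod 360°)

59.0°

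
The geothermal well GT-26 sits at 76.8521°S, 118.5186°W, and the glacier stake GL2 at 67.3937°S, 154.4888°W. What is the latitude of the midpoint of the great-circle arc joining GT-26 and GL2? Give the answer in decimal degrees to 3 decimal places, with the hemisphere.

Bx = cos φ₂ cos Δλ = 0.311101,  By = cos φ₂ sin Δλ = -0.225781
φₘ = atan2(sin φ₁ + sin φ₂, √((cos φ₁ + Bx)² + By²)) = -72.88898°
λₘ = λ₁ + atan2(By, cos φ₁ + Bx) = -141.26329°

72.889°S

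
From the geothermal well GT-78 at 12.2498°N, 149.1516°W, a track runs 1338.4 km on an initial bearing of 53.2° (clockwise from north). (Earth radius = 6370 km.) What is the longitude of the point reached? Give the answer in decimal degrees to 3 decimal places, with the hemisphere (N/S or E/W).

δ = d/R = 1338.4/6370 = 0.210110 rad
φ₂ = arcsin(sin φ₁ cos δ + cos φ₁ sin δ cos θ)
   = arcsin(0.21217·0.97801 + 0.97723·0.20857·0.59902) = 19.24452°
λ₂ = λ₁ + atan2(sin θ sin δ cos φ₁, cos δ − sin φ₁ sin φ₂) = -138.96288°

138.963°W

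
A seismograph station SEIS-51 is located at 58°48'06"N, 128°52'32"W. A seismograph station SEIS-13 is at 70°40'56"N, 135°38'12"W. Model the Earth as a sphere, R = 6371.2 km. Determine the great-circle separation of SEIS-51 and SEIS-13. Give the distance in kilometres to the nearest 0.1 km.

SEIS-51: φ = +58.80167°, λ = -128.87556°
SEIS-13: φ = +70.68222°, λ = -135.63667°
Δφ = 11.8806°,  Δλ = -6.7611°
a = sin²(Δφ/2) + cos φ₁ cos φ₂ sin²(Δλ/2) = 0.011306
c = 2·arcsin(√a) = 0.213066 rad = 12.2078°
d = R·c = 6371.2 × 0.213066 = 1357.5 km

1357.5 km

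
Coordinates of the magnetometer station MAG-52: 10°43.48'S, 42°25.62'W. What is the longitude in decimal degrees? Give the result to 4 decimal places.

42.4270°W

42° + 25.62′/60 = 42 + 0.42700 = 42.4270°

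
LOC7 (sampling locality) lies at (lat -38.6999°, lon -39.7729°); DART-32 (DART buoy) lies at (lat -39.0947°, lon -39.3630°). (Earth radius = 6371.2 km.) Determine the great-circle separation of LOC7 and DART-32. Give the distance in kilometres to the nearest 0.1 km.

56.4 km

Δφ = -0.3948°,  Δλ = 0.4099°
a = sin²(Δφ/2) + cos φ₁ cos φ₂ sin²(Δλ/2) = 0.000020
c = 2·arcsin(√a) = 0.008859 rad = 0.5076°
d = R·c = 6371.2 × 0.008859 = 56.4 km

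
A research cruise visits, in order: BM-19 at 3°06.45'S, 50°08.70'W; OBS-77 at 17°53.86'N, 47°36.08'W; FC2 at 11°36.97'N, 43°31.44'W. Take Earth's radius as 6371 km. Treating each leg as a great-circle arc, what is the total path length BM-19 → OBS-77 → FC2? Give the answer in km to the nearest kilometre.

BM-19: φ = -3.10750°, λ = -50.14500°
OBS-77: φ = +17.89767°, λ = -47.60133°
FC2: φ = +11.61617°, λ = -43.52400°
BM-19→OBS-77: c = 0.369212 rad, d = 2352.25 km
OBS-77→FC2: c = 0.129418 rad, d = 824.52 km
Total = 2352.25 + 824.52 = 3176.78 km

3177 km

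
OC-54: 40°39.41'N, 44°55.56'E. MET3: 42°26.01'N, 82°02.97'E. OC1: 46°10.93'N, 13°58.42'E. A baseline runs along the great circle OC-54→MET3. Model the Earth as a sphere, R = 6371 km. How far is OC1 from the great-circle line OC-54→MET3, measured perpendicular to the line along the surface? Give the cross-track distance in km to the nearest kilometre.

1629 km

OC-54: φ = +40.65683°, λ = +44.92600°
MET3: φ = +42.43350°, λ = +82.04950°
OC1: φ = +46.18217°, λ = +13.97367°
δ₁₃ = central angle OC-54→OC1 = 0.401295 rad  (haversine)
θ₁₃ = bearing OC-54→OC1 = 294.265°,  θ₁₂ = bearing OC-54→MET3 = 73.913°
dₓₜ = R·arcsin(sin δ₁₃ · sin(θ₁₃ − θ₁₂)) = 6371·arcsin(0.39061·sin(220.351°)) = -1628.984 km
|dₓₜ| = 1628.984 km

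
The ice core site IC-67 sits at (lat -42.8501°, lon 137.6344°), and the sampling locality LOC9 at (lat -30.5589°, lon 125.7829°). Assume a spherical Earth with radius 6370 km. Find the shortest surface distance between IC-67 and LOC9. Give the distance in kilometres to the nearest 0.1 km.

Δφ = 12.2912°,  Δλ = -11.8515°
a = sin²(Δφ/2) + cos φ₁ cos φ₂ sin²(Δλ/2) = 0.018190
c = 2·arcsin(√a) = 0.270562 rad = 15.5021°
d = R·c = 6370 × 0.270562 = 1723.5 km

1723.5 km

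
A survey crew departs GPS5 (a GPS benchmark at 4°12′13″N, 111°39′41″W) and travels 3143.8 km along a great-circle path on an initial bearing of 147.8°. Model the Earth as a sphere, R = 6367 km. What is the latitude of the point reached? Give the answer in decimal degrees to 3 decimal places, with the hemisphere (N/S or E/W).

GPS5: φ = +4.20361°, λ = -111.66139°
δ = d/R = 3143.8/6367 = 0.493765 rad
φ₂ = arcsin(sin φ₁ cos δ + cos φ₁ sin δ cos θ)
   = arcsin(0.07330·0.88055 + 0.99731·0.47394·-0.84619) = -19.59832°
λ₂ = λ₁ + atan2(sin θ sin δ cos φ₁, cos δ − sin φ₁ sin φ₂) = -96.11107°

19.598°S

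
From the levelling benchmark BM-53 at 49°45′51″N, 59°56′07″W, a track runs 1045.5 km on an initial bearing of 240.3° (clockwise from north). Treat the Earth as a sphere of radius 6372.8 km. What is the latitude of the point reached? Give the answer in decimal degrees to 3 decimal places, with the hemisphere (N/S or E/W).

44.497°N

BM-53: φ = +49.76417°, λ = -59.93528°
δ = d/R = 1045.5/6372.8 = 0.164057 rad
φ₂ = arcsin(sin φ₁ cos δ + cos φ₁ sin δ cos θ)
   = arcsin(0.76339·0.98657 + 0.64594·0.16332·-0.49546) = 44.49713°
λ₂ = λ₁ + atan2(sin θ sin δ cos φ₁, cos δ − sin φ₁ sin φ₂) = -71.40742°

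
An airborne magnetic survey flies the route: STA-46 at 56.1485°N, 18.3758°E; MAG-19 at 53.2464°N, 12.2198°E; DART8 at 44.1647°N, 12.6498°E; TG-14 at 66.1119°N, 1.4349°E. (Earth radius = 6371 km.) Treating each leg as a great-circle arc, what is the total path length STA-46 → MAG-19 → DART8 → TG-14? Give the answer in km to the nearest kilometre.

STA-46→MAG-19: c = 0.080078 rad, d = 510.18 km
MAG-19→DART8: c = 0.158582 rad, d = 1010.33 km
DART8→TG-14: c = 0.397629 rad, d = 2533.29 km
Total = 510.18 + 1010.33 + 2533.29 = 4053.80 km

4054 km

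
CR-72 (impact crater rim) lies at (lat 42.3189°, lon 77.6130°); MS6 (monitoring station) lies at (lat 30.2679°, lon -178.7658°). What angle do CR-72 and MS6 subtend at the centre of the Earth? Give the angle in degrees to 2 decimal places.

Δφ = -12.0510°,  Δλ = 103.6212°
a = sin²(Δφ/2) + cos φ₁ cos φ₂ sin²(Δλ/2) = 0.405522
c = 2·arcsin(√a) = 1.380697 rad = 79.1081°

79.11°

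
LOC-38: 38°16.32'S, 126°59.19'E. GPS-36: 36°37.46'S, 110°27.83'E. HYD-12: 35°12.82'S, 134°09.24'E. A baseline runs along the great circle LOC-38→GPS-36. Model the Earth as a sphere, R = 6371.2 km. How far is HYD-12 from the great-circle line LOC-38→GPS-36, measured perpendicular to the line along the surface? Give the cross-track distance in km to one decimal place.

LOC-38: φ = -38.27200°, λ = +126.98650°
GPS-36: φ = -36.62433°, λ = +110.46383°
HYD-12: φ = -35.21367°, λ = +134.15400°
δ₁₃ = central angle LOC-38→HYD-12 = 0.113520 rad  (haversine)
θ₁₃ = bearing LOC-38→HYD-12 = 64.146°,  θ₁₂ = bearing LOC-38→GPS-36 = 272.064°
dₓₜ = R·arcsin(sin δ₁₃ · sin(θ₁₃ − θ₁₂)) = 6371.2·arcsin(0.11328·sin(-207.918°)) = 338.073 km
|dₓₜ| = 338.073 km

338.1 km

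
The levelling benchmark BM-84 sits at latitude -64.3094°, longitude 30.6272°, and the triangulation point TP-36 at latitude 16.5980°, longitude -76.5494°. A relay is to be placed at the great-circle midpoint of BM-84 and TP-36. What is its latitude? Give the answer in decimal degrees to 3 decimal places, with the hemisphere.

Bx = cos φ₂ cos Δλ = -0.283013,  By = cos φ₂ sin Δλ = -0.915590
φₘ = atan2(sin φ₁ + sin φ₂, √((cos φ₁ + Bx)² + By²)) = -33.55772°
λₘ = λ₁ + atan2(By, cos φ₁ + Bx) = -50.03838°

33.558°S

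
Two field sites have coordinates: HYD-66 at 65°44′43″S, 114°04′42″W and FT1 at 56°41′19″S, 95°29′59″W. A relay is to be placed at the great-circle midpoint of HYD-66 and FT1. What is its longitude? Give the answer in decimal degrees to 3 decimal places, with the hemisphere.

HYD-66: φ = -65.74528°, λ = -114.07833°
FT1: φ = -56.68861°, λ = -95.49972°
Bx = cos φ₂ cos Δλ = 0.520569,  By = cos φ₂ sin Δλ = 0.174975
φₘ = atan2(sin φ₁ + sin φ₂, √((cos φ₁ + Bx)² + By²)) = -61.52832°
λₘ = λ₁ + atan2(By, cos φ₁ + Bx) = -103.43824°

103.438°W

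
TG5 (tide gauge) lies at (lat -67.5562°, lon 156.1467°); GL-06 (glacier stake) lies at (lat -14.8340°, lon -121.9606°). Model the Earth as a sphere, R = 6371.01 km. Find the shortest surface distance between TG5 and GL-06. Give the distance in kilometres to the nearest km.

Δφ = 52.7222°,  Δλ = 81.8927°
a = sin²(Δφ/2) + cos φ₁ cos φ₂ sin²(Δλ/2) = 0.355663
c = 2·arcsin(√a) = 1.277955 rad = 73.2214°
d = R·c = 6371.01 × 1.277955 = 8141.9 km

8142 km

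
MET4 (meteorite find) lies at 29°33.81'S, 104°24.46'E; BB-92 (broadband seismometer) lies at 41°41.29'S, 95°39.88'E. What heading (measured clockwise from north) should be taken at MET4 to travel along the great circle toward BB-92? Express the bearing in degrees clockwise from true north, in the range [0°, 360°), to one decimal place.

207.9°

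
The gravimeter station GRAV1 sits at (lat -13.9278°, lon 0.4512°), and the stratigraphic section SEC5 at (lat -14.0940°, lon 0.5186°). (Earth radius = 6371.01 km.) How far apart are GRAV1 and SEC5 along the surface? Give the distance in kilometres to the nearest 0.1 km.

19.9 km

Δφ = -0.1662°,  Δλ = 0.0674°
a = sin²(Δφ/2) + cos φ₁ cos φ₂ sin²(Δλ/2) = 0.000002
c = 2·arcsin(√a) = 0.003117 rad = 0.1786°
d = R·c = 6371.01 × 0.003117 = 19.9 km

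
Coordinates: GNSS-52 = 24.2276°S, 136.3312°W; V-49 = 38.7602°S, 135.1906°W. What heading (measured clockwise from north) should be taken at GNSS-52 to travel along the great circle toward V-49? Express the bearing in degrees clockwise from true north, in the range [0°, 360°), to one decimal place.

Δλ = 1.1406°
y = sin Δλ · cos φ₂ = 0.015522
x = cos φ₁ sin φ₂ − sin φ₁ cos φ₂ cos Δλ = -0.250994
θ = atan2(y, x) = 176.4612° → 176.4612° (mod 360°)

176.5°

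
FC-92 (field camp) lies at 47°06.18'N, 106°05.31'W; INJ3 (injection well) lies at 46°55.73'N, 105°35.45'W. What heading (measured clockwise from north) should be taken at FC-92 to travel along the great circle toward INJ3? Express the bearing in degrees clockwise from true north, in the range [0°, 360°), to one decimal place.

117.0°

FC-92: φ = +47.10300°, λ = -106.08850°
INJ3: φ = +46.92883°, λ = -105.59083°
Δλ = 0.4977°
y = sin Δλ · cos φ₂ = 0.005932
x = cos φ₁ sin φ₂ − sin φ₁ cos φ₂ cos Δλ = -0.003021
θ = atan2(y, x) = 116.9893° → 116.9893° (mod 360°)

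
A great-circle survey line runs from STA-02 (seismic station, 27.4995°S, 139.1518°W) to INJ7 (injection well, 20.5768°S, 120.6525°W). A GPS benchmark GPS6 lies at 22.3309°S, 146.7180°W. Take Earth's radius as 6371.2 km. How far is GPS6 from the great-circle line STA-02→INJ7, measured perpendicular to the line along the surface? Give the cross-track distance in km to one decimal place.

767.9 km

δ₁₃ = central angle STA-02→GPS6 = 0.149872 rad  (haversine)
θ₁₃ = bearing STA-02→GPS6 = 305.341°,  θ₁₂ = bearing STA-02→INJ7 = 71.708°
dₓₜ = R·arcsin(sin δ₁₃ · sin(θ₁₃ − θ₁₂)) = 6371.2·arcsin(0.14931·sin(233.633°)) = -767.872 km
|dₓₜ| = 767.872 km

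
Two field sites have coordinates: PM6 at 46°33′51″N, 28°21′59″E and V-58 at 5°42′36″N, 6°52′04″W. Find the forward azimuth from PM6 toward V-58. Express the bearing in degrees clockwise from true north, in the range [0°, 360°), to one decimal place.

227.7°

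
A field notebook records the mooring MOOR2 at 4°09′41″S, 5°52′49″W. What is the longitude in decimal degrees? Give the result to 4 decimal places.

5° + 52′/60 + 49″/3600 = 5 + 0.86667 + 0.01361 = 5.8803°

5.8803°W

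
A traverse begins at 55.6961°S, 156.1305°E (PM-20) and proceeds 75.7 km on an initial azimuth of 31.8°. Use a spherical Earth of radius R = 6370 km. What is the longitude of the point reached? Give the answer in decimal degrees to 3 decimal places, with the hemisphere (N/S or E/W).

156.758°E

δ = d/R = 75.7/6370 = 0.011884 rad
φ₂ = arcsin(sin φ₁ cos δ + cos φ₁ sin δ cos θ)
   = arcsin(-0.82606·0.99993 + 0.56358·0.01188·0.84989) = -55.11579°
λ₂ = λ₁ + atan2(sin θ sin δ cos φ₁, cos δ − sin φ₁ sin φ₂) = 156.75786°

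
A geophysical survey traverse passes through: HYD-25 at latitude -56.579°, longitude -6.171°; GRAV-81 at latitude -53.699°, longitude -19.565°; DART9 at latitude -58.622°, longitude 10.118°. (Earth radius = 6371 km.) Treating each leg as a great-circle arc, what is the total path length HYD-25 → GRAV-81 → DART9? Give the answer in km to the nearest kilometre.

2808 km

HYD-25→GRAV-81: c = 0.142475 rad, d = 907.71 km
GRAV-81→DART9: c = 0.298220 rad, d = 1899.96 km
Total = 907.71 + 1899.96 = 2807.67 km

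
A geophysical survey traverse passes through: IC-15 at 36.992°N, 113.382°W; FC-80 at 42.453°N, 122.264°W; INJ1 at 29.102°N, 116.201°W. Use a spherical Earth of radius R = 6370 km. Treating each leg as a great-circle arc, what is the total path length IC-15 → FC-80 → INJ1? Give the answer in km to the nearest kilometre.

2552 km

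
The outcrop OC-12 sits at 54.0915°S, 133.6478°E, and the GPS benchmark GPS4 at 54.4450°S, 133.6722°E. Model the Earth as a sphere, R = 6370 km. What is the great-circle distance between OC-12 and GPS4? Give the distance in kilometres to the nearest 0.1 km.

Δφ = -0.3535°,  Δλ = 0.0244°
a = sin²(Δφ/2) + cos φ₁ cos φ₂ sin²(Δλ/2) = 0.000010
c = 2·arcsin(√a) = 0.006175 rad = 0.3538°
d = R·c = 6370 × 0.006175 = 39.3 km

39.3 km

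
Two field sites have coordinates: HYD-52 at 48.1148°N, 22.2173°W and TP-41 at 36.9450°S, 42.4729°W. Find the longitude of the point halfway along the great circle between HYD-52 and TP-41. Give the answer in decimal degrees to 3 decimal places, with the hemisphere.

Bx = cos φ₂ cos Δλ = 0.749788,  By = cos φ₂ sin Δλ = -0.276694
φₘ = atan2(sin φ₁ + sin φ₂, √((cos φ₁ + Bx)² + By²)) = 5.67201°
λₘ = λ₁ + atan2(By, cos φ₁ + Bx) = -33.26304°

33.263°W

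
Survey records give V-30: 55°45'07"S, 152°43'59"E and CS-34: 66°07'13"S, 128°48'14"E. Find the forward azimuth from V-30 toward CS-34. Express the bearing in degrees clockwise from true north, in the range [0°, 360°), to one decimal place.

V-30: φ = -55.75194°, λ = +152.73306°
CS-34: φ = -66.12028°, λ = +128.80389°
Δλ = -23.9292°
y = sin Δλ · cos φ₂ = -0.164197
x = cos φ₁ sin φ₂ − sin φ₁ cos φ₂ cos Δλ = -0.208737
θ = atan2(y, x) = -141.8107° → 218.1893° (mod 360°)

218.2°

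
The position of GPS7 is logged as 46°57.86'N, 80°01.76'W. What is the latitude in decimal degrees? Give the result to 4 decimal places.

46° + 57.86′/60 = 46 + 0.96433 = 46.9643°

46.9643°N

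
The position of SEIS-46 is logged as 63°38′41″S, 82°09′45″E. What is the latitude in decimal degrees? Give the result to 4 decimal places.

63.6447°S

63° + 38′/60 + 41″/3600 = 63 + 0.63333 + 0.01139 = 63.6447°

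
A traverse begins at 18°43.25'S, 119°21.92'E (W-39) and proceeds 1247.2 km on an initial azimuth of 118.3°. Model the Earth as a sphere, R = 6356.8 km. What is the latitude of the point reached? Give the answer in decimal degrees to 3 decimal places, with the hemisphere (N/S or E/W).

W-39: φ = -18.72083°, λ = +119.36533°
δ = d/R = 1247.2/6356.8 = 0.196199 rad
φ₂ = arcsin(sin φ₁ cos δ + cos φ₁ sin δ cos θ)
   = arcsin(-0.32096·0.98081 + 0.94709·0.19494·-0.47409) = -23.72393°
λ₂ = λ₁ + atan2(sin θ sin δ cos φ₁, cos δ − sin φ₁ sin φ₂) = 130.17147°

23.724°S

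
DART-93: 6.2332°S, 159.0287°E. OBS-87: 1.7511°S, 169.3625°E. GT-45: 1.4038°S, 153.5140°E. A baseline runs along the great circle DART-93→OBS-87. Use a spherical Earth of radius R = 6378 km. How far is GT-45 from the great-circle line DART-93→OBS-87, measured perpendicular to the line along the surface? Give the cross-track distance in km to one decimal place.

732.8 km

δ₁₃ = central angle DART-93→GT-45 = 0.127757 rad  (haversine)
θ₁₃ = bearing DART-93→GT-45 = 311.059°,  θ₁₂ = bearing DART-93→OBS-87 = 66.924°
dₓₜ = R·arcsin(sin δ₁₃ · sin(θ₁₃ − θ₁₂)) = 6378·arcsin(0.12741·sin(244.134°)) = -732.823 km
|dₓₜ| = 732.823 km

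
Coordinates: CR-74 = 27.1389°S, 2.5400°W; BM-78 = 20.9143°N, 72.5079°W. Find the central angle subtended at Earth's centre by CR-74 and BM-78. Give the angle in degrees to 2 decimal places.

83.00°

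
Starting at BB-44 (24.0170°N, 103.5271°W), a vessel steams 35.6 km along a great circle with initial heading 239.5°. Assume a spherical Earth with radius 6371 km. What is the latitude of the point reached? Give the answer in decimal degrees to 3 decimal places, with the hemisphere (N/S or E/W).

δ = d/R = 35.6/6371 = 0.005588 rad
φ₂ = arcsin(sin φ₁ cos δ + cos φ₁ sin δ cos θ)
   = arcsin(0.40701·0.99998 + 0.91342·0.00559·-0.50754) = 23.85421°
λ₂ = λ₁ + atan2(sin θ sin δ cos φ₁, cos δ − sin φ₁ sin φ₂) = -103.82872°

23.854°N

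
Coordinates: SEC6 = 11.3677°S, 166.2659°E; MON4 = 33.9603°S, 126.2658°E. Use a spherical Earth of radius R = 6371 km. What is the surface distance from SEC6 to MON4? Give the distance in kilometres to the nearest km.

4766 km

Δφ = -22.5926°,  Δλ = -40.0001°
a = sin²(Δφ/2) + cos φ₁ cos φ₂ sin²(Δλ/2) = 0.133491
c = 2·arcsin(√a) = 0.748049 rad = 42.8601°
d = R·c = 6371 × 0.748049 = 4765.8 km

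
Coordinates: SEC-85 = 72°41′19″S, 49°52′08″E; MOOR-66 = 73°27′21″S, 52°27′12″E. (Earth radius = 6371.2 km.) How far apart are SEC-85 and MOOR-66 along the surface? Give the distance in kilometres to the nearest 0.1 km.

SEC-85: φ = -72.68861°, λ = +49.86889°
MOOR-66: φ = -73.45583°, λ = +52.45333°
Δφ = -0.7672°,  Δλ = 2.5844°
a = sin²(Δφ/2) + cos φ₁ cos φ₂ sin²(Δλ/2) = 0.000088
c = 2·arcsin(√a) = 0.018753 rad = 1.0745°
d = R·c = 6371.2 × 0.018753 = 119.5 km

119.5 km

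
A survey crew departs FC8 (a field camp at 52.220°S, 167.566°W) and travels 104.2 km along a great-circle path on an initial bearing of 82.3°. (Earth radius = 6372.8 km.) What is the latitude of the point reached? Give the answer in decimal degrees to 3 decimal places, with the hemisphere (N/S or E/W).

52.085°S

δ = d/R = 104.2/6372.8 = 0.016351 rad
φ₂ = arcsin(sin φ₁ cos δ + cos φ₁ sin δ cos θ)
   = arcsin(-0.79037·0.99987 + 0.61263·0.01635·0.13399) = -52.08481°
λ₂ = λ₁ + atan2(sin θ sin δ cos φ₁, cos δ − sin φ₁ sin φ₂) = -166.05509°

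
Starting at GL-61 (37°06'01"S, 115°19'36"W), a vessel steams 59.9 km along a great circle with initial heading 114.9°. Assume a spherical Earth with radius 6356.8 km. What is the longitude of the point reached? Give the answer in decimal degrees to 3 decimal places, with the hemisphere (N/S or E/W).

114.711°W

GL-61: φ = -37.10028°, λ = -115.32667°
δ = d/R = 59.9/6356.8 = 0.009423 rad
φ₂ = arcsin(sin φ₁ cos δ + cos φ₁ sin δ cos θ)
   = arcsin(-0.60321·0.99996 + 0.79758·0.00942·-0.42104) = -37.32600°
λ₂ = λ₁ + atan2(sin θ sin δ cos φ₁, cos δ − sin φ₁ sin φ₂) = -114.71083°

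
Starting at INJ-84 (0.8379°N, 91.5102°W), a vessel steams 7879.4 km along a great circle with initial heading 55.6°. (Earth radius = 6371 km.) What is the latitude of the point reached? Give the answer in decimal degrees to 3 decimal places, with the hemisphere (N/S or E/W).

32.580°N

δ = d/R = 7879.4/6371 = 1.236760 rad
φ₂ = arcsin(sin φ₁ cos δ + cos φ₁ sin δ cos θ)
   = arcsin(0.01462·0.32786 + 0.99989·0.94473·0.56497) = 32.58001°
λ₂ = λ₁ + atan2(sin θ sin δ cos φ₁, cos δ − sin φ₁ sin φ₂) = -23.83029°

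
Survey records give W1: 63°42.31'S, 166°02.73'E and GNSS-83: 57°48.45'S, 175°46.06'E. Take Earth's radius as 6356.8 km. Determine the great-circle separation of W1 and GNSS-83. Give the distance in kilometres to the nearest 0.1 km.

W1: φ = -63.70517°, λ = +166.04550°
GNSS-83: φ = -57.80750°, λ = +175.76767°
Δφ = 5.8977°,  Δλ = 9.7222°
a = sin²(Δφ/2) + cos φ₁ cos φ₂ sin²(Δλ/2) = 0.004341
c = 2·arcsin(√a) = 0.131872 rad = 7.5557°
d = R·c = 6356.8 × 0.131872 = 838.3 km

838.3 km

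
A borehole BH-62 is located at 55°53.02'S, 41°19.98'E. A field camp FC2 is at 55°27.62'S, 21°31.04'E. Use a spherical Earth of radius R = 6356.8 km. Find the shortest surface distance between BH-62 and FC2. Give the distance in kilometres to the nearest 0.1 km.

1236.4 km

BH-62: φ = -55.88367°, λ = +41.33300°
FC2: φ = -55.46033°, λ = +21.51733°
Δφ = 0.4233°,  Δλ = -19.8157°
a = sin²(Δφ/2) + cos φ₁ cos φ₂ sin²(Δλ/2) = 0.009428
c = 2·arcsin(√a) = 0.194507 rad = 11.1444°
d = R·c = 6356.8 × 0.194507 = 1236.4 km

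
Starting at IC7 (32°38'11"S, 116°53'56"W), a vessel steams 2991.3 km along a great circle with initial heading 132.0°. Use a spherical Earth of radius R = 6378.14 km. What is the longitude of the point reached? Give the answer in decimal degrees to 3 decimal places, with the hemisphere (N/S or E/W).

IC7: φ = -32.63639°, λ = -116.89889°
δ = d/R = 2991.3/6378.14 = 0.468993 rad
φ₂ = arcsin(sin φ₁ cos δ + cos φ₁ sin δ cos θ)
   = arcsin(-0.53931·0.89202 + 0.84211·0.45199·-0.66913) = -47.37152°
λ₂ = λ₁ + atan2(sin θ sin δ cos φ₁, cos δ − sin φ₁ sin φ₂) = -87.16508°

87.165°W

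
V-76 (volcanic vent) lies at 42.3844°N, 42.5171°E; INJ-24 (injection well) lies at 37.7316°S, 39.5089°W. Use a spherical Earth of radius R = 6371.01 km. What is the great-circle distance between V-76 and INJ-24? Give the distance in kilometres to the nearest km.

12160 km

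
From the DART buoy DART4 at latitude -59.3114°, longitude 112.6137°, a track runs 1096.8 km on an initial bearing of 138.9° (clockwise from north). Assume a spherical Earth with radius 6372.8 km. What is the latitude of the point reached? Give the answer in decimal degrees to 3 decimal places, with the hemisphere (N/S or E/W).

65.939°S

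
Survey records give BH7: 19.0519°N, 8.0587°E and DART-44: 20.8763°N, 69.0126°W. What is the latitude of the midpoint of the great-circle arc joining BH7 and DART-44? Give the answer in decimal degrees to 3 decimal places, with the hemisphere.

24.910°N

Bx = cos φ₂ cos Δλ = 0.209050,  By = cos φ₂ sin Δλ = -0.910665
φₘ = atan2(sin φ₁ + sin φ₂, √((cos φ₁ + Bx)² + By²)) = 24.90977°
λₘ = λ₁ + atan2(By, cos φ₁ + Bx) = -30.21301°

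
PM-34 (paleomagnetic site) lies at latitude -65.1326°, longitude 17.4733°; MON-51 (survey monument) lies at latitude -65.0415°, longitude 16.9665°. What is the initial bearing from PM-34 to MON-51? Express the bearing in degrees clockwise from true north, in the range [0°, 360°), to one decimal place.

Δλ = -0.5068°
y = sin Δλ · cos φ₂ = -0.003732
x = cos φ₁ sin φ₂ − sin φ₁ cos φ₂ cos Δλ = 0.001575
θ = atan2(y, x) = -67.1206° → 292.8794° (mod 360°)

292.9°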